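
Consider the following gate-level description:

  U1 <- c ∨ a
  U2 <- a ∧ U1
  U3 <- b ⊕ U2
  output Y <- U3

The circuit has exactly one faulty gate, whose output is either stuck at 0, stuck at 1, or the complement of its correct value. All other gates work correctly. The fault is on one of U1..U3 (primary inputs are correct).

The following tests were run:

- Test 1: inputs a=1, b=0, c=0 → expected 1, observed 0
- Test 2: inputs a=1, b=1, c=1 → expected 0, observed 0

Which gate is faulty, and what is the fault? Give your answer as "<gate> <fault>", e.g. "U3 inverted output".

U3 stuck-at-0

Fault-free values for test 1 (a=1, b=0, c=0): U1=1, U2=1, U3=1, giving Y=1. Observed 0.
Test 1: faults giving observed 0 are {U1 stuck-at-0, U1 inverted output, U2 stuck-at-0, U2 inverted output, U3 stuck-at-0, U3 inverted output}.
Test 2 (a=1, b=1, c=1): fault-free U1=1, U2=1, U3=0 → 0; observed 0. Eliminates U1 stuck-at-0, U1 inverted output, U2 stuck-at-0, U2 inverted output, U3 inverted output.
Only U3 stuck-at-0 is consistent with every test.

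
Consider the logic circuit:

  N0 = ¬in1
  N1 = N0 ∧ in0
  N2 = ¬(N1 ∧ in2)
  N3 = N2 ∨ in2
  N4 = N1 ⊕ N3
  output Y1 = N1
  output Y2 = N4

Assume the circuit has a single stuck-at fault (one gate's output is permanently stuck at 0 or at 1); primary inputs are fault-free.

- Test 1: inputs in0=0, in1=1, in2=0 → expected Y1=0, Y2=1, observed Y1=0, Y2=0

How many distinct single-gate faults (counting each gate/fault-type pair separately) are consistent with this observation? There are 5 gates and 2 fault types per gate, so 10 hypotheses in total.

3

Fault-free: N0=0, N1=0, N2=1, N3=1, N4=1 → Y1=0, Y2=1. Observed Y1=0, Y2=0.
  N0 stuck-at-0: output Y1=0, Y2=1 ✗
  N0 stuck-at-1: output Y1=0, Y2=1 ✗
  N1 stuck-at-0: output Y1=0, Y2=1 ✗
  N1 stuck-at-1: output Y1=1, Y2=0 ✗
  N2 stuck-at-0: output Y1=0, Y2=0 ✓
  N2 stuck-at-1: output Y1=0, Y2=1 ✗
  N3 stuck-at-0: output Y1=0, Y2=0 ✓
  N3 stuck-at-1: output Y1=0, Y2=1 ✗
  N4 stuck-at-0: output Y1=0, Y2=0 ✓
  N4 stuck-at-1: output Y1=0, Y2=1 ✗
Consistent faults: {N2 stuck-at-0, N3 stuck-at-0, N4 stuck-at-0} — 3 in all.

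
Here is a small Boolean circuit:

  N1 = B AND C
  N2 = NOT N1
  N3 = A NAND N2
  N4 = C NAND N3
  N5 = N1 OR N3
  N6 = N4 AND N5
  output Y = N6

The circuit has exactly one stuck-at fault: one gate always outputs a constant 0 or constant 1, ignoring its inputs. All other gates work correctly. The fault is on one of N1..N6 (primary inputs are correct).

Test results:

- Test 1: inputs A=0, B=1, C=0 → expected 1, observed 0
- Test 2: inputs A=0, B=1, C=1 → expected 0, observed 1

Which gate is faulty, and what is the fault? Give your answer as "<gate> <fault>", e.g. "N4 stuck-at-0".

Fault-free values for test 1 (A=0, B=1, C=0): N1=0, N2=1, N3=1, N4=1, N5=1, N6=1, giving Y=1. Observed 0.
Test 1: faults giving observed 0 are {N3 stuck-at-0, N4 stuck-at-0, N5 stuck-at-0, N6 stuck-at-0}.
Test 2 (A=0, B=1, C=1): fault-free N1=1, N2=0, N3=1, N4=0, N5=1, N6=0 → 0; observed 1. Eliminates N4 stuck-at-0, N5 stuck-at-0, N6 stuck-at-0.
Only N3 stuck-at-0 is consistent with every test.

N3 stuck-at-0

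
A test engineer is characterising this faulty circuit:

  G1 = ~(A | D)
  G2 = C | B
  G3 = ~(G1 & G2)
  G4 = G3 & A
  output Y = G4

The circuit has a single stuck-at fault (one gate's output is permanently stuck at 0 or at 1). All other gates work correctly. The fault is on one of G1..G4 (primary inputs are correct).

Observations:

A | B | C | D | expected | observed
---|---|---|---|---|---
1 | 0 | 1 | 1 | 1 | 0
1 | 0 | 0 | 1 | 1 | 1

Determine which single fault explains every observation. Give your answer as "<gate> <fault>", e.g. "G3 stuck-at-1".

G1 stuck-at-1

Fault-free values for test 1 (A=1, B=0, C=1, D=1): G1=0, G2=1, G3=1, G4=1, giving Y=1. Observed 0.
Test 1: faults giving observed 0 are {G1 stuck-at-1, G3 stuck-at-0, G4 stuck-at-0}.
Test 2 (A=1, B=0, C=0, D=1): fault-free G1=0, G2=0, G3=1, G4=1 → 1; observed 1. Eliminates G3 stuck-at-0, G4 stuck-at-0.
Only G1 stuck-at-1 is consistent with every test.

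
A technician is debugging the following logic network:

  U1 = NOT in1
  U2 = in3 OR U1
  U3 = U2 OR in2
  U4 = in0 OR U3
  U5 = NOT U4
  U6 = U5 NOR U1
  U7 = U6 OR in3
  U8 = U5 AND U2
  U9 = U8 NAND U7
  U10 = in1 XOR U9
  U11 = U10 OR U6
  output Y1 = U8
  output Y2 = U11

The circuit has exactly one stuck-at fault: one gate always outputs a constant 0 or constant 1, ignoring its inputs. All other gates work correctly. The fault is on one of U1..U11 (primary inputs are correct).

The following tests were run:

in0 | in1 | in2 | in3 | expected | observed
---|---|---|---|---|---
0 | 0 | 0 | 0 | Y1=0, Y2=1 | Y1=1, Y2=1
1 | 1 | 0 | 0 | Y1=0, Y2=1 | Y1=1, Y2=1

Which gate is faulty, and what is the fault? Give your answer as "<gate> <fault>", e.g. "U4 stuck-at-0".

U8 stuck-at-1

Fault-free values for test 1 (in0=0, in1=0, in2=0, in3=0): U1=1, U2=1, U3=1, U4=1, U5=0, U6=0, U7=0, U8=0, U9=1, U10=1, U11=1, giving Y1=0, Y2=1. Observed Y1=1, Y2=1.
Test 1: faults giving observed Y1=1, Y2=1 are {U3 stuck-at-0, U4 stuck-at-0, U5 stuck-at-1, U8 stuck-at-1}.
Test 2 (in0=1, in1=1, in2=0, in3=0): fault-free U1=0, U2=0, U3=0, U4=1, U5=0, U6=1, U7=1, U8=0, U9=1, U10=0, U11=1 → Y1=0, Y2=1; observed Y1=1, Y2=1. Eliminates U3 stuck-at-0, U4 stuck-at-0, U5 stuck-at-1.
Only U8 stuck-at-1 is consistent with every test.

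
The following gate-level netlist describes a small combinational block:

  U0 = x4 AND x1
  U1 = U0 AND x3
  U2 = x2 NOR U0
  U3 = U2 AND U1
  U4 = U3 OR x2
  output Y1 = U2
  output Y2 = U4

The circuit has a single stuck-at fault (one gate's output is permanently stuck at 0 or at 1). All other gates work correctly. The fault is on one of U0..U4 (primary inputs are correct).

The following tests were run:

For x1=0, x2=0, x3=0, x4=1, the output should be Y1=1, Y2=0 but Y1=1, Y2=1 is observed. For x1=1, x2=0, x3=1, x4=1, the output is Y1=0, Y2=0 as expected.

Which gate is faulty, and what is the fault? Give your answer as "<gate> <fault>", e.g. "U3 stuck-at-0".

Fault-free values for test 1 (x1=0, x2=0, x3=0, x4=1): U0=0, U1=0, U2=1, U3=0, U4=0, giving Y1=1, Y2=0. Observed Y1=1, Y2=1.
Test 1: faults giving observed Y1=1, Y2=1 are {U1 stuck-at-1, U3 stuck-at-1, U4 stuck-at-1}.
Test 2 (x1=1, x2=0, x3=1, x4=1): fault-free U0=1, U1=1, U2=0, U3=0, U4=0 → Y1=0, Y2=0; observed Y1=0, Y2=0. Eliminates U3 stuck-at-1, U4 stuck-at-1.
Only U1 stuck-at-1 is consistent with every test.

U1 stuck-at-1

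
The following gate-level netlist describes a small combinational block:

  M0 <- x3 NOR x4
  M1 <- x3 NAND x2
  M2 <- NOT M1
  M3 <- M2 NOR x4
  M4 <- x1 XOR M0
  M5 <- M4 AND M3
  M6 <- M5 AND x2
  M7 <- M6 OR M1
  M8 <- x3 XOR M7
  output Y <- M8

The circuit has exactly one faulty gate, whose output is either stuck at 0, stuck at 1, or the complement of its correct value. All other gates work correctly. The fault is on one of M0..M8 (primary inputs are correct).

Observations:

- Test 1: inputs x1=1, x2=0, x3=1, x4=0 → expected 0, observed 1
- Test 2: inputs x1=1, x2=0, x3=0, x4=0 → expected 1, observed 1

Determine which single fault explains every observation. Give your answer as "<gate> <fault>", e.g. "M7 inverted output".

M8 stuck-at-1

Fault-free values for test 1 (x1=1, x2=0, x3=1, x4=0): M0=0, M1=1, M2=0, M3=1, M4=1, M5=1, M6=0, M7=1, M8=0, giving Y=0. Observed 1.
Test 1: faults giving observed 1 are {M1 stuck-at-0, M1 inverted output, M7 stuck-at-0, M7 inverted output, M8 stuck-at-1, M8 inverted output}.
Test 2 (x1=1, x2=0, x3=0, x4=0): fault-free M0=1, M1=1, M2=0, M3=1, M4=0, M5=0, M6=0, M7=1, M8=1 → 1; observed 1. Eliminates M1 stuck-at-0, M1 inverted output, M7 stuck-at-0, M7 inverted output, M8 inverted output.
Only M8 stuck-at-1 is consistent with every test.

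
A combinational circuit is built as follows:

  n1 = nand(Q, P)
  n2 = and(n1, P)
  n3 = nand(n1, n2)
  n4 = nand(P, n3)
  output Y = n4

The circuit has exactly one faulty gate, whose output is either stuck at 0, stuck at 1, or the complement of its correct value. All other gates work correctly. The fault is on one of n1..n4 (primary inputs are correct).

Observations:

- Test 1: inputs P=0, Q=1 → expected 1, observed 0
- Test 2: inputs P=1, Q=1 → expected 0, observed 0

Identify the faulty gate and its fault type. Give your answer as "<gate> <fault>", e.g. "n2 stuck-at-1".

n4 stuck-at-0

Fault-free values for test 1 (P=0, Q=1): n1=1, n2=0, n3=1, n4=1, giving Y=1. Observed 0.
Test 1: faults giving observed 0 are {n4 stuck-at-0, n4 inverted output}.
Test 2 (P=1, Q=1): fault-free n1=0, n2=0, n3=1, n4=0 → 0; observed 0. Eliminates n4 inverted output.
Only n4 stuck-at-0 is consistent with every test.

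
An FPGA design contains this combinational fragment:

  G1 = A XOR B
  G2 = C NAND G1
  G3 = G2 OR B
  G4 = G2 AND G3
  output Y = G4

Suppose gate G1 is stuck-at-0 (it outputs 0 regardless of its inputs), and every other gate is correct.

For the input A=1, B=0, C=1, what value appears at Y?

1

Propagate with G1 forced: G1=0 [stuck-at-0], G2=1, G3=1, G4=1.
So Y = 1. (Without the fault it would be 0.)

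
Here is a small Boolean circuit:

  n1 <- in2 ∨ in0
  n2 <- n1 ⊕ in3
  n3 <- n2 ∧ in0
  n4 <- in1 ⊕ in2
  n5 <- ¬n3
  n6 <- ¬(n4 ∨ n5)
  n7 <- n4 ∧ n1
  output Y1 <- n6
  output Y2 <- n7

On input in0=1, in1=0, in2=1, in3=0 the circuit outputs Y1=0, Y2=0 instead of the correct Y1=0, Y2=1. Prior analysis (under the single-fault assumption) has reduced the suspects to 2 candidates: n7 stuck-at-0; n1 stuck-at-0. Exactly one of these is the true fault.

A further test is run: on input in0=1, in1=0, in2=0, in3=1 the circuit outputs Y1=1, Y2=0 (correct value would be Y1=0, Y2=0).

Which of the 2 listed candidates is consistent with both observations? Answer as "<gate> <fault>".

Evaluate each candidate on input in0=1, in1=0, in2=0, in3=1:
  n7 stuck-at-0: n1=1, n2=0, n3=0, n4=0, n5=1, n6=0, n7=0 [stuck-at-0] → Y1=0, Y2=0 — eliminated
  n1 stuck-at-0: n1=0 [stuck-at-0], n2=1, n3=1, n4=0, n5=0, n6=1, n7=0 → Y1=1, Y2=0 — matches
Only n1 stuck-at-0 reproduces the observed Y1=1, Y2=0.

n1 stuck-at-0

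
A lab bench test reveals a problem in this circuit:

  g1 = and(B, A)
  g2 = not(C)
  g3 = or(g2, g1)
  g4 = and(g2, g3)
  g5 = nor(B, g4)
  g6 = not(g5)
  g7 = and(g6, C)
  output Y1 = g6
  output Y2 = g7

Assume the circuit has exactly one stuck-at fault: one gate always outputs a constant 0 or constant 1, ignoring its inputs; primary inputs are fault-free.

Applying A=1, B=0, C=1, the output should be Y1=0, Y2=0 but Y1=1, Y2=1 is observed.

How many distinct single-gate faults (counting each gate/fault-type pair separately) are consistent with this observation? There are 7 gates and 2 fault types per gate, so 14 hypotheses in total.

4

Fault-free: g1=0, g2=0, g3=0, g4=0, g5=1, g6=0, g7=0 → Y1=0, Y2=0. Observed Y1=1, Y2=1.
  g1 stuck-at-0: output Y1=0, Y2=0 ✗
  g1 stuck-at-1: output Y1=0, Y2=0 ✗
  g2 stuck-at-0: output Y1=0, Y2=0 ✗
  g2 stuck-at-1: output Y1=1, Y2=1 ✓
  g3 stuck-at-0: output Y1=0, Y2=0 ✗
  g3 stuck-at-1: output Y1=0, Y2=0 ✗
  g4 stuck-at-0: output Y1=0, Y2=0 ✗
  g4 stuck-at-1: output Y1=1, Y2=1 ✓
  g5 stuck-at-0: output Y1=1, Y2=1 ✓
  g5 stuck-at-1: output Y1=0, Y2=0 ✗
  g6 stuck-at-0: output Y1=0, Y2=0 ✗
  g6 stuck-at-1: output Y1=1, Y2=1 ✓
  g7 stuck-at-0: output Y1=0, Y2=0 ✗
  g7 stuck-at-1: output Y1=0, Y2=1 ✗
Consistent faults: {g2 stuck-at-1, g4 stuck-at-1, g5 stuck-at-0, g6 stuck-at-1} — 4 in all.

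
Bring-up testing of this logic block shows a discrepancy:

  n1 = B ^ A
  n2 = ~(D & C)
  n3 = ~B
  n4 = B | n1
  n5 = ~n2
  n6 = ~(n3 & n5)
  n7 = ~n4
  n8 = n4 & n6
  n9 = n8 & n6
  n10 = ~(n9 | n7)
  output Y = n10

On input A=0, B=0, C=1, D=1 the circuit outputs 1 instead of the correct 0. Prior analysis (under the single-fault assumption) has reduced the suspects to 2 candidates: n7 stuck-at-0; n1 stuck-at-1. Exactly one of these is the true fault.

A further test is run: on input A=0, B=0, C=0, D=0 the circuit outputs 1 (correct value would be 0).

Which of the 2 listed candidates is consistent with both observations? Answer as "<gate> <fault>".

Evaluate each candidate on input A=0, B=0, C=0, D=0:
  n7 stuck-at-0: n1=0, n2=1, n3=1, n4=0, n5=0, n6=1, n7=0 [stuck-at-0], n8=0, n9=0, n10=1 → 1 — matches
  n1 stuck-at-1: n1=1 [stuck-at-1], n2=1, n3=1, n4=1, n5=0, n6=1, n7=0, n8=1, n9=1, n10=0 → 0 — eliminated
Only n7 stuck-at-0 reproduces the observed 1.

n7 stuck-at-0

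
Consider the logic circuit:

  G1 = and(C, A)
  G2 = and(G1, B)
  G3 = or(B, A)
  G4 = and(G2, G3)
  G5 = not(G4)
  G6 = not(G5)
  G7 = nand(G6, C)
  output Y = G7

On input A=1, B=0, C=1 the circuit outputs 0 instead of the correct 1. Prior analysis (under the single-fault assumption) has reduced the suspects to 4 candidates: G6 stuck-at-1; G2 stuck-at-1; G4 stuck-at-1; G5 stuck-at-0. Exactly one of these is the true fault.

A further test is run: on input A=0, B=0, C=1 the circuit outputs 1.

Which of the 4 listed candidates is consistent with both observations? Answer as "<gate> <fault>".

G2 stuck-at-1

Evaluate each candidate on input A=0, B=0, C=1:
  G6 stuck-at-1: G1=0, G2=0, G3=0, G4=0, G5=1, G6=1 [stuck-at-1], G7=0 → 0 — eliminated
  G2 stuck-at-1: G1=0, G2=1 [stuck-at-1], G3=0, G4=0, G5=1, G6=0, G7=1 → 1 — matches
  G4 stuck-at-1: G1=0, G2=0, G3=0, G4=1 [stuck-at-1], G5=0, G6=1, G7=0 → 0 — eliminated
  G5 stuck-at-0: G1=0, G2=0, G3=0, G4=0, G5=0 [stuck-at-0], G6=1, G7=0 → 0 — eliminated
Only G2 stuck-at-1 reproduces the observed 1.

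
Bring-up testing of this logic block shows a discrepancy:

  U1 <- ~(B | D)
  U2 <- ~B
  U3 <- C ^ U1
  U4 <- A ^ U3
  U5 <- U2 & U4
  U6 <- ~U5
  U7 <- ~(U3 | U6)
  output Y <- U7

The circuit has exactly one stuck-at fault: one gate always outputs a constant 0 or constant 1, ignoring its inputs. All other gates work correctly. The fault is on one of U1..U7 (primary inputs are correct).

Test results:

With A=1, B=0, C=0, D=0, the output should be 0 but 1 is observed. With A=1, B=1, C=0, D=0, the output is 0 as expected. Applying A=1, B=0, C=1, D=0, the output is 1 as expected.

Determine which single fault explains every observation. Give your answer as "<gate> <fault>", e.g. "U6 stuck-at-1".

Fault-free values for test 1 (A=1, B=0, C=0, D=0): U1=1, U2=1, U3=1, U4=0, U5=0, U6=1, U7=0, giving Y=0. Observed 1.
Test 1: faults giving observed 1 are {U1 stuck-at-0, U3 stuck-at-0, U7 stuck-at-1}.
Test 2 (A=1, B=1, C=0, D=0): fault-free U1=0, U2=0, U3=0, U4=1, U5=0, U6=1, U7=0 → 0; observed 0. Eliminates U7 stuck-at-1.
Test 3 (A=1, B=0, C=1, D=0): fault-free U1=1, U2=1, U3=0, U4=1, U5=1, U6=0, U7=1 → 1; observed 1. Eliminates U1 stuck-at-0.
Only U3 stuck-at-0 is consistent with every test.

U3 stuck-at-0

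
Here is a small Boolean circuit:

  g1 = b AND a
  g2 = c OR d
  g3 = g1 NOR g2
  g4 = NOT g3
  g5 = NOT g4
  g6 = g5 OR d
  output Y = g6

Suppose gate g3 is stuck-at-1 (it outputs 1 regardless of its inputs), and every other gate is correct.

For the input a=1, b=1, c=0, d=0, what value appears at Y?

Propagate with g3 forced: g1=1, g2=0, g3=1 [stuck-at-1], g4=0, g5=1, g6=1.
So Y = 1. (Without the fault it would be 0.)

1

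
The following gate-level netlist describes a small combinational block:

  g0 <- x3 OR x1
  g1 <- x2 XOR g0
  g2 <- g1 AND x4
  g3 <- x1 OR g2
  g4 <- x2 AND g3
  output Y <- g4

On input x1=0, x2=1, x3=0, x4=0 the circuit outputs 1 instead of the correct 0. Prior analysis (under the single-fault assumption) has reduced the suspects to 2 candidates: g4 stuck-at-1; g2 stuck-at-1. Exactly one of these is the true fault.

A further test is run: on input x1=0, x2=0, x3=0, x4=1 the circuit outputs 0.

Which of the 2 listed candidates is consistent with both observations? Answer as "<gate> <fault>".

g2 stuck-at-1

Evaluate each candidate on input x1=0, x2=0, x3=0, x4=1:
  g4 stuck-at-1: g0=0, g1=0, g2=0, g3=0, g4=1 [stuck-at-1] → 1 — eliminated
  g2 stuck-at-1: g0=0, g1=0, g2=1 [stuck-at-1], g3=1, g4=0 → 0 — matches
Only g2 stuck-at-1 reproduces the observed 0.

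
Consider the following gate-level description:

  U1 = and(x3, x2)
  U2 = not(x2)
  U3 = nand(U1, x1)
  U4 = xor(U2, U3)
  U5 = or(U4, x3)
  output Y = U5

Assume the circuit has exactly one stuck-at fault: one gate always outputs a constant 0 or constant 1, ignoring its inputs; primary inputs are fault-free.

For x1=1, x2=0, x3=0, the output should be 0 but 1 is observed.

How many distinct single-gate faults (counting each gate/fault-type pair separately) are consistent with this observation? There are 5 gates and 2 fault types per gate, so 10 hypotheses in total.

5

Fault-free: U1=0, U2=1, U3=1, U4=0, U5=0 → 0. Observed 1.
  U1 stuck-at-0: output 0 ✗
  U1 stuck-at-1: output 1 ✓
  U2 stuck-at-0: output 1 ✓
  U2 stuck-at-1: output 0 ✗
  U3 stuck-at-0: output 1 ✓
  U3 stuck-at-1: output 0 ✗
  U4 stuck-at-0: output 0 ✗
  U4 stuck-at-1: output 1 ✓
  U5 stuck-at-0: output 0 ✗
  U5 stuck-at-1: output 1 ✓
Consistent faults: {U1 stuck-at-1, U2 stuck-at-0, U3 stuck-at-0, U4 stuck-at-1, U5 stuck-at-1} — 5 in all.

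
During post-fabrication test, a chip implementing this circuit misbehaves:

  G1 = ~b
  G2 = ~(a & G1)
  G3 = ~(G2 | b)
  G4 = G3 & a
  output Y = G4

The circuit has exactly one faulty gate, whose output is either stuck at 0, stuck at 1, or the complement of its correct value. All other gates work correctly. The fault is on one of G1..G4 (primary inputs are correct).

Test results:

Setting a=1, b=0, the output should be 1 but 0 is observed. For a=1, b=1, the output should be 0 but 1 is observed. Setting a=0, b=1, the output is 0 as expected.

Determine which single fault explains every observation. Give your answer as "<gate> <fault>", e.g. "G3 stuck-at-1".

G3 inverted output

Fault-free values for test 1 (a=1, b=0): G1=1, G2=0, G3=1, G4=1, giving Y=1. Observed 0.
Test 1: faults giving observed 0 are {G1 stuck-at-0, G1 inverted output, G2 stuck-at-1, G2 inverted output, G3 stuck-at-0, G3 inverted output, G4 stuck-at-0, G4 inverted output}.
Test 2 (a=1, b=1): fault-free G1=0, G2=1, G3=0, G4=0 → 0; observed 1. Eliminates G1 stuck-at-0, G1 inverted output, G2 stuck-at-1, G2 inverted output, G3 stuck-at-0, G4 stuck-at-0.
Test 3 (a=0, b=1): fault-free G1=0, G2=1, G3=0, G4=0 → 0; observed 0. Eliminates G4 inverted output.
Only G3 inverted output is consistent with every test.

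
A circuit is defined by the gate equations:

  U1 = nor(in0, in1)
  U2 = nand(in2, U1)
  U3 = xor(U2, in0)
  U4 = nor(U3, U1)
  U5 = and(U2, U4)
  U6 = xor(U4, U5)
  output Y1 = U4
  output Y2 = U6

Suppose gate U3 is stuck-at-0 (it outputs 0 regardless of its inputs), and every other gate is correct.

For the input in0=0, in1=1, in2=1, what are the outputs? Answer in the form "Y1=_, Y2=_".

Propagate with U3 forced: U1=0, U2=1, U3=0 [stuck-at-0], U4=1, U5=1, U6=0.
So the outputs are Y1=1, Y2=0. (Without the fault they would be Y1=0, Y2=0.)

Y1=1, Y2=0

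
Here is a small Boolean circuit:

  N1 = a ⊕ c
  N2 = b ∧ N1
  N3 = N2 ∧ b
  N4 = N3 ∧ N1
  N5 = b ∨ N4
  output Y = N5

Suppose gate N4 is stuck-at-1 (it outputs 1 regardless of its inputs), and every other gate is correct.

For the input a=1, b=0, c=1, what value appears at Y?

Propagate with N4 forced: N1=0, N2=0, N3=0, N4=1 [stuck-at-1], N5=1.
So Y = 1. (Without the fault it would be 0.)

1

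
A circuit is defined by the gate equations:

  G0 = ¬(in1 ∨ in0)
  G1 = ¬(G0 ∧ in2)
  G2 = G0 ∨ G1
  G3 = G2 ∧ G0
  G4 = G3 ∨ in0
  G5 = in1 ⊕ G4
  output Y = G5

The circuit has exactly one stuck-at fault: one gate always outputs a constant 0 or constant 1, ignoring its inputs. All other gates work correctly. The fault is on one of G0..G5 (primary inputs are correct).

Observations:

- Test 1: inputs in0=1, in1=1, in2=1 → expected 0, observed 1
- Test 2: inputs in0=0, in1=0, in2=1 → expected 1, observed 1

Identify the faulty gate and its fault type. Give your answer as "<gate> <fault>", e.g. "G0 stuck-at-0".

Fault-free values for test 1 (in0=1, in1=1, in2=1): G0=0, G1=1, G2=1, G3=0, G4=1, G5=0, giving Y=0. Observed 1.
Test 1: faults giving observed 1 are {G4 stuck-at-0, G5 stuck-at-1}.
Test 2 (in0=0, in1=0, in2=1): fault-free G0=1, G1=0, G2=1, G3=1, G4=1, G5=1 → 1; observed 1. Eliminates G4 stuck-at-0.
Only G5 stuck-at-1 is consistent with every test.

G5 stuck-at-1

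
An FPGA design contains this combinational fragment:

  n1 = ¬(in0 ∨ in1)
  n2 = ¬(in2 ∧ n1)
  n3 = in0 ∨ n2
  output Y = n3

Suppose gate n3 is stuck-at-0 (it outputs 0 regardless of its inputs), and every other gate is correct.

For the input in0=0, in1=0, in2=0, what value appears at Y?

Propagate with n3 forced: n1=1, n2=1, n3=0 [stuck-at-0].
So Y = 0. (Without the fault it would be 1.)

0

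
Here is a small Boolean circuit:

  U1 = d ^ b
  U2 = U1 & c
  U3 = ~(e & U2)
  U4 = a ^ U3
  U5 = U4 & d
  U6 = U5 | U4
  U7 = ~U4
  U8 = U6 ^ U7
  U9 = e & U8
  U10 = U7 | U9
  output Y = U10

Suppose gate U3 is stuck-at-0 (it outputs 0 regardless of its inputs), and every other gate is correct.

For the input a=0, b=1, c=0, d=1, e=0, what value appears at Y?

Propagate with U3 forced: U1=0, U2=0, U3=0 [stuck-at-0], U4=0, U5=0, U6=0, U7=1, U8=1, U9=0, U10=1.
So Y = 1. (Without the fault it would be 0.)

1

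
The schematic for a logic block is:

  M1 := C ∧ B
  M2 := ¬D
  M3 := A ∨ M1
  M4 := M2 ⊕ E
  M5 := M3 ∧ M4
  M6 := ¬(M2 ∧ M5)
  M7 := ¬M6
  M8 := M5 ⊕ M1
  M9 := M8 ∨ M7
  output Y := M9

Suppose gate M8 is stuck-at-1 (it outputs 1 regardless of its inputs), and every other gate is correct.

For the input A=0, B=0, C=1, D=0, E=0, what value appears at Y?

Propagate with M8 forced: M1=0, M2=1, M3=0, M4=1, M5=0, M6=1, M7=0, M8=1 [stuck-at-1], M9=1.
So Y = 1. (Without the fault it would be 0.)

1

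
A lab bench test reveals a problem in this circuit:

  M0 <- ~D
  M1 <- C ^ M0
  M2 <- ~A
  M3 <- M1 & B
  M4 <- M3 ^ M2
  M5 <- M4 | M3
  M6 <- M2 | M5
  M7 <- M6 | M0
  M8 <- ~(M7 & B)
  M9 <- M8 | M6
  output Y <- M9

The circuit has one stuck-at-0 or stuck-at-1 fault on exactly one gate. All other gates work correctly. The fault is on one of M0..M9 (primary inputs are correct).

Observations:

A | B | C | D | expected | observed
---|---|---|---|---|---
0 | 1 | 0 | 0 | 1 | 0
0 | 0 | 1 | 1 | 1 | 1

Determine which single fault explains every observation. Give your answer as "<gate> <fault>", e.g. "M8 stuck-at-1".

Fault-free values for test 1 (A=0, B=1, C=0, D=0): M0=1, M1=1, M2=1, M3=1, M4=0, M5=1, M6=1, M7=1, M8=0, M9=1, giving Y=1. Observed 0.
Test 1: faults giving observed 0 are {M6 stuck-at-0, M9 stuck-at-0}.
Test 2 (A=0, B=0, C=1, D=1): fault-free M0=0, M1=1, M2=1, M3=0, M4=1, M5=1, M6=1, M7=1, M8=1, M9=1 → 1; observed 1. Eliminates M9 stuck-at-0.
Only M6 stuck-at-0 is consistent with every test.

M6 stuck-at-0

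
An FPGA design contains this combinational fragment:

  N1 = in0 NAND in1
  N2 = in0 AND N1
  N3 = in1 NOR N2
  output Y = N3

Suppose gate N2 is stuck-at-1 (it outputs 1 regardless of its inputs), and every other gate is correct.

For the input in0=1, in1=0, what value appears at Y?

Propagate with N2 forced: N1=1, N2=1 [stuck-at-1], N3=0.
So Y = 0. (Same as the fault-free value — the fault is masked on this input.)

0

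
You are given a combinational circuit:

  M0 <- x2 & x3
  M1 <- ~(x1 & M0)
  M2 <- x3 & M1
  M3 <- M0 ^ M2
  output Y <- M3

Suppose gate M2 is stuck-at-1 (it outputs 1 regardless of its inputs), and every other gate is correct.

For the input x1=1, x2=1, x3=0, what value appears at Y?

Propagate with M2 forced: M0=0, M1=1, M2=1 [stuck-at-1], M3=1.
So Y = 1. (Without the fault it would be 0.)

1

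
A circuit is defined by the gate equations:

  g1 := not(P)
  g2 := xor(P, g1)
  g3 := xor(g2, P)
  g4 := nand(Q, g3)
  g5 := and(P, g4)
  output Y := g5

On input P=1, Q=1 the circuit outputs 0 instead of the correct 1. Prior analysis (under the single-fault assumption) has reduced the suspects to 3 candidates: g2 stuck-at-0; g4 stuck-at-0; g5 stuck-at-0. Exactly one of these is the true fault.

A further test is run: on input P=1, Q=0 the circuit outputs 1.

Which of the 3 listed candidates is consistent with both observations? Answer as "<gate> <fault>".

g2 stuck-at-0

Evaluate each candidate on input P=1, Q=0:
  g2 stuck-at-0: g1=0, g2=0 [stuck-at-0], g3=1, g4=1, g5=1 → 1 — matches
  g4 stuck-at-0: g1=0, g2=1, g3=0, g4=0 [stuck-at-0], g5=0 → 0 — eliminated
  g5 stuck-at-0: g1=0, g2=1, g3=0, g4=1, g5=0 [stuck-at-0] → 0 — eliminated
Only g2 stuck-at-0 reproduces the observed 1.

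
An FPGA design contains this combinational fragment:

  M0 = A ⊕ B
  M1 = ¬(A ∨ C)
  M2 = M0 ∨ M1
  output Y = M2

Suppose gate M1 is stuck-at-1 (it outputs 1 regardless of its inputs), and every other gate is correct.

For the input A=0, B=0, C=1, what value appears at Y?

Propagate with M1 forced: M0=0, M1=1 [stuck-at-1], M2=1.
So Y = 1. (Without the fault it would be 0.)

1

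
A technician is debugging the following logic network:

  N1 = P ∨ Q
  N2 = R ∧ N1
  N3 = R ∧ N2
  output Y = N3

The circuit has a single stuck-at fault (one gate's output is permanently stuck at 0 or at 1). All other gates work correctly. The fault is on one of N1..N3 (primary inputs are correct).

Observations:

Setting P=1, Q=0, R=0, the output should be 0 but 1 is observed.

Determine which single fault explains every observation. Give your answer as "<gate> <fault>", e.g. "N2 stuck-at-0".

N3 stuck-at-1

Fault-free values for test 1 (P=1, Q=0, R=0): N1=1, N2=0, N3=0, giving Y=0. Observed 1.
Test 1: faults giving observed 1 are {N3 stuck-at-1}.
Only N3 stuck-at-1 is consistent with every test.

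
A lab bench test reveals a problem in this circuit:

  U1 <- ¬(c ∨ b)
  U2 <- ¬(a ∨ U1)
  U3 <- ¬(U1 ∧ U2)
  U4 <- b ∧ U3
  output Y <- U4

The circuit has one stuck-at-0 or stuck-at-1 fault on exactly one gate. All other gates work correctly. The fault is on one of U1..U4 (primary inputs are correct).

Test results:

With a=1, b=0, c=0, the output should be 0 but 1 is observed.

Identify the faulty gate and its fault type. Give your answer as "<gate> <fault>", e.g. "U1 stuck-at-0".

Fault-free values for test 1 (a=1, b=0, c=0): U1=1, U2=0, U3=1, U4=0, giving Y=0. Observed 1.
Test 1: faults giving observed 1 are {U4 stuck-at-1}.
Only U4 stuck-at-1 is consistent with every test.

U4 stuck-at-1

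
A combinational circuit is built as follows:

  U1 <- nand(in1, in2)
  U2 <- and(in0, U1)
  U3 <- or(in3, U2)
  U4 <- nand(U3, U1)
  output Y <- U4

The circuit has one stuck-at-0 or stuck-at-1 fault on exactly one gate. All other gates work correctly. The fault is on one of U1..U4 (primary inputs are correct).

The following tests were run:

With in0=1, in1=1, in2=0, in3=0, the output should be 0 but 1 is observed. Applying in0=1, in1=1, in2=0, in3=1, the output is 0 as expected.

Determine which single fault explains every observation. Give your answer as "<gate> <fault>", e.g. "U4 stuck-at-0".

U2 stuck-at-0

Fault-free values for test 1 (in0=1, in1=1, in2=0, in3=0): U1=1, U2=1, U3=1, U4=0, giving Y=0. Observed 1.
Test 1: faults giving observed 1 are {U1 stuck-at-0, U2 stuck-at-0, U3 stuck-at-0, U4 stuck-at-1}.
Test 2 (in0=1, in1=1, in2=0, in3=1): fault-free U1=1, U2=1, U3=1, U4=0 → 0; observed 0. Eliminates U1 stuck-at-0, U3 stuck-at-0, U4 stuck-at-1.
Only U2 stuck-at-0 is consistent with every test.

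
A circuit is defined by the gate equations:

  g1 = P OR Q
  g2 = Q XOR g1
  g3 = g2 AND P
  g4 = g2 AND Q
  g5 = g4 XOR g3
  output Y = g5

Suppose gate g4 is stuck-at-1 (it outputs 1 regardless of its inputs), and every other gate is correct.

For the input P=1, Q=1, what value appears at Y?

1

Propagate with g4 forced: g1=1, g2=0, g3=0, g4=1 [stuck-at-1], g5=1.
So Y = 1. (Without the fault it would be 0.)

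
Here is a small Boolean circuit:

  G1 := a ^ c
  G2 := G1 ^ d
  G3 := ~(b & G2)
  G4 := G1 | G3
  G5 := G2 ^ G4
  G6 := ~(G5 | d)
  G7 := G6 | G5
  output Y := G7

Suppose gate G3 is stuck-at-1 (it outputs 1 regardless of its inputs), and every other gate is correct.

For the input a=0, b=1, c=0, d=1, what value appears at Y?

0

Propagate with G3 forced: G1=0, G2=1, G3=1 [stuck-at-1], G4=1, G5=0, G6=0, G7=0.
So Y = 0. (Without the fault it would be 1.)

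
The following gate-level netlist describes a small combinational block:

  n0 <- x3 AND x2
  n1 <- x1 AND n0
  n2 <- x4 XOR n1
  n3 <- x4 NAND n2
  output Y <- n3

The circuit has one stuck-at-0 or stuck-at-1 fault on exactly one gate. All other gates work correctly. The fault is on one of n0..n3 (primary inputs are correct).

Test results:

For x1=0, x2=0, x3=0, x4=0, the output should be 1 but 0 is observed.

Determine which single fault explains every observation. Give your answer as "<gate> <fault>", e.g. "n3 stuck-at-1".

Fault-free values for test 1 (x1=0, x2=0, x3=0, x4=0): n0=0, n1=0, n2=0, n3=1, giving Y=1. Observed 0.
Test 1: faults giving observed 0 are {n3 stuck-at-0}.
Only n3 stuck-at-0 is consistent with every test.

n3 stuck-at-0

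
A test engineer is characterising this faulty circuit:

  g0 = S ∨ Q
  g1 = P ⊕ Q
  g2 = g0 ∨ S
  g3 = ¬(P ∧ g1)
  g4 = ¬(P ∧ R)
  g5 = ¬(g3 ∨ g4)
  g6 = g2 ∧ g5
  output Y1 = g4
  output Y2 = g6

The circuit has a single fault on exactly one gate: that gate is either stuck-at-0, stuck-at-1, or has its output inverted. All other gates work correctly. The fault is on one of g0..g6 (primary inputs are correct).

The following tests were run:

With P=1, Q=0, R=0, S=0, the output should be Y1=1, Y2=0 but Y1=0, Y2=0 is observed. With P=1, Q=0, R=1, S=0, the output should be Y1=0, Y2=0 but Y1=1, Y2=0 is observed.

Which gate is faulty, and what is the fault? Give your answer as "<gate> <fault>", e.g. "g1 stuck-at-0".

Fault-free values for test 1 (P=1, Q=0, R=0, S=0): g0=0, g1=1, g2=0, g3=0, g4=1, g5=0, g6=0, giving Y1=1, Y2=0. Observed Y1=0, Y2=0.
Test 1: faults giving observed Y1=0, Y2=0 are {g4 stuck-at-0, g4 inverted output}.
Test 2 (P=1, Q=0, R=1, S=0): fault-free g0=0, g1=1, g2=0, g3=0, g4=0, g5=1, g6=0 → Y1=0, Y2=0; observed Y1=1, Y2=0. Eliminates g4 stuck-at-0.
Only g4 inverted output is consistent with every test.

g4 inverted output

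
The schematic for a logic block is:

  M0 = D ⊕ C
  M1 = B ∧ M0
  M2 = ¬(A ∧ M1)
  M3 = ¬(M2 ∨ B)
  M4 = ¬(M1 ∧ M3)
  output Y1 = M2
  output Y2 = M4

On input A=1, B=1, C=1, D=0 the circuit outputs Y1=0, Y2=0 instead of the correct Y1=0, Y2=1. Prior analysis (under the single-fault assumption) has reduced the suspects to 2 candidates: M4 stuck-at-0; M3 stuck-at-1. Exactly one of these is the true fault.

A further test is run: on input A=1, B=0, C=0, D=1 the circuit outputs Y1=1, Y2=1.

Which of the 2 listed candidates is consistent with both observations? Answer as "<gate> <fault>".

Evaluate each candidate on input A=1, B=0, C=0, D=1:
  M4 stuck-at-0: M0=1, M1=0, M2=1, M3=0, M4=0 [stuck-at-0] → Y1=1, Y2=0 — eliminated
  M3 stuck-at-1: M0=1, M1=0, M2=1, M3=1 [stuck-at-1], M4=1 → Y1=1, Y2=1 — matches
Only M3 stuck-at-1 reproduces the observed Y1=1, Y2=1.

M3 stuck-at-1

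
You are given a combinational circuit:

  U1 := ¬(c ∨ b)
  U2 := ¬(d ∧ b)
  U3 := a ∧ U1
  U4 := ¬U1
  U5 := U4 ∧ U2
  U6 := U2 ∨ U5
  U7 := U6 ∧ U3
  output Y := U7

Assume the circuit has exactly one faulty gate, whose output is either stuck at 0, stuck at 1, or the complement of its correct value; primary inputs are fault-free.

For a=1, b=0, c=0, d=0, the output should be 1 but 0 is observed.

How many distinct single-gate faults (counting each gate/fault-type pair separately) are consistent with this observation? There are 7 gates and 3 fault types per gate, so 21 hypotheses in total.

10

Fault-free: U1=1, U2=1, U3=1, U4=0, U5=0, U6=1, U7=1 → 1. Observed 0.
  U1: stuck-at-0, inverted output ✓; others ✗
  U2: stuck-at-0, inverted output ✓; others ✗
  U3: stuck-at-0, inverted output ✓; others ✗
  U4: none of the 3 fault types match ✗
  U5: none of the 3 fault types match ✗
  U6: stuck-at-0, inverted output ✓; others ✗
  U7: stuck-at-0, inverted output ✓; others ✗
Consistent faults: {U1 stuck-at-0, U1 inverted output, U2 stuck-at-0, U2 inverted output, U3 stuck-at-0, U3 inverted output, U6 stuck-at-0, U6 inverted output, U7 stuck-at-0, U7 inverted output} — 10 in all.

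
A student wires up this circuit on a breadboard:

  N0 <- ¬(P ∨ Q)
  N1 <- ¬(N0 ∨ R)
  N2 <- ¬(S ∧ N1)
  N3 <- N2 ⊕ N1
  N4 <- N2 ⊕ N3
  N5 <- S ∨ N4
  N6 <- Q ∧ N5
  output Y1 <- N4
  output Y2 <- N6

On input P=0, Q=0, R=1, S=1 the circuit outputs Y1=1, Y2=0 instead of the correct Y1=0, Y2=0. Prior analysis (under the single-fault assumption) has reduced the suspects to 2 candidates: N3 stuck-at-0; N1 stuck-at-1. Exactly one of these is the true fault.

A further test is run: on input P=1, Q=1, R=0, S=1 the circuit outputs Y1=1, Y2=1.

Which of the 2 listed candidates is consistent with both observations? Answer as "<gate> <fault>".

N1 stuck-at-1

Evaluate each candidate on input P=1, Q=1, R=0, S=1:
  N3 stuck-at-0: N0=0, N1=1, N2=0, N3=0 [stuck-at-0], N4=0, N5=1, N6=1 → Y1=0, Y2=1 — eliminated
  N1 stuck-at-1: N0=0, N1=1 [stuck-at-1], N2=0, N3=1, N4=1, N5=1, N6=1 → Y1=1, Y2=1 — matches
Only N1 stuck-at-1 reproduces the observed Y1=1, Y2=1.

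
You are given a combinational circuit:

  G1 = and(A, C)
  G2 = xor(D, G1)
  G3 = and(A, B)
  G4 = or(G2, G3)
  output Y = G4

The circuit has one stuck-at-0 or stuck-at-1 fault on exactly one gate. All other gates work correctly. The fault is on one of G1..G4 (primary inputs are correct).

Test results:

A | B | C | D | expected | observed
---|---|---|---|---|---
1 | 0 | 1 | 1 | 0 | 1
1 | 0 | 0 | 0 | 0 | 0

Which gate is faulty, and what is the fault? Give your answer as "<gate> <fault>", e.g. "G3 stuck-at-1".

G1 stuck-at-0

Fault-free values for test 1 (A=1, B=0, C=1, D=1): G1=1, G2=0, G3=0, G4=0, giving Y=0. Observed 1.
Test 1: faults giving observed 1 are {G1 stuck-at-0, G2 stuck-at-1, G3 stuck-at-1, G4 stuck-at-1}.
Test 2 (A=1, B=0, C=0, D=0): fault-free G1=0, G2=0, G3=0, G4=0 → 0; observed 0. Eliminates G2 stuck-at-1, G3 stuck-at-1, G4 stuck-at-1.
Only G1 stuck-at-0 is consistent with every test.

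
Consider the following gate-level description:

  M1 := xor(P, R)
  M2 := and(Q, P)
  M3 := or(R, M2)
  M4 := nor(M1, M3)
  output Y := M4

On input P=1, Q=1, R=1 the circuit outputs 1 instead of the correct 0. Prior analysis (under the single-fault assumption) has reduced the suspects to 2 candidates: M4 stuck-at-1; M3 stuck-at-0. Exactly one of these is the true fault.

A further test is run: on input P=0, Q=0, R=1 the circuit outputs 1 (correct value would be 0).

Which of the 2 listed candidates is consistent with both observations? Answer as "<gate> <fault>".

M4 stuck-at-1

Evaluate each candidate on input P=0, Q=0, R=1:
  M4 stuck-at-1: M1=1, M2=0, M3=1, M4=1 [stuck-at-1] → 1 — matches
  M3 stuck-at-0: M1=1, M2=0, M3=0 [stuck-at-0], M4=0 → 0 — eliminated
Only M4 stuck-at-1 reproduces the observed 1.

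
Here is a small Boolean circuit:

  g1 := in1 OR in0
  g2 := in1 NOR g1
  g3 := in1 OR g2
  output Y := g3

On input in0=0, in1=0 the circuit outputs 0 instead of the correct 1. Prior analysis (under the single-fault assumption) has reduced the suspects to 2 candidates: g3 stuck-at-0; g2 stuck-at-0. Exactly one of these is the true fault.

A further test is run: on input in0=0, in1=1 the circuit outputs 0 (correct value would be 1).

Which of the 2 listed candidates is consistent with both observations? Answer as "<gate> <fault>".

Evaluate each candidate on input in0=0, in1=1:
  g3 stuck-at-0: g1=1, g2=0, g3=0 [stuck-at-0] → 0 — matches
  g2 stuck-at-0: g1=1, g2=0 [stuck-at-0], g3=1 → 1 — eliminated
Only g3 stuck-at-0 reproduces the observed 0.

g3 stuck-at-0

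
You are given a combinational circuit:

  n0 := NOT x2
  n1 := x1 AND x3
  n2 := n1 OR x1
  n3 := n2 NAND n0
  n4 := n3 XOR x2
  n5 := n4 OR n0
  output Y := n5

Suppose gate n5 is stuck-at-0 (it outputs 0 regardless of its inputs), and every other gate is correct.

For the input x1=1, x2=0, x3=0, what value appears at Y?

0

Propagate with n5 forced: n0=1, n1=0, n2=1, n3=0, n4=0, n5=0 [stuck-at-0].
So Y = 0. (Without the fault it would be 1.)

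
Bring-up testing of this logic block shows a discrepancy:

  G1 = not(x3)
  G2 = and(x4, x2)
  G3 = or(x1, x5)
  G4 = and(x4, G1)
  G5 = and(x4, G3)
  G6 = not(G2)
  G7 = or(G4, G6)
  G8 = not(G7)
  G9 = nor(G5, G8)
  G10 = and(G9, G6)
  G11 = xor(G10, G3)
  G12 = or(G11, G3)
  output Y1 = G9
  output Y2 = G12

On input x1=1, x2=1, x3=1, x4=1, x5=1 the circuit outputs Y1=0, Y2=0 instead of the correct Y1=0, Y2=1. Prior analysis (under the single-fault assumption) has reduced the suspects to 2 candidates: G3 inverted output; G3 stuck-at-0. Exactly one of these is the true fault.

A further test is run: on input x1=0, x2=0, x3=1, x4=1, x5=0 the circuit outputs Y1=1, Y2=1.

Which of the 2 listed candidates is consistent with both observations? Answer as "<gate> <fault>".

G3 stuck-at-0

Evaluate each candidate on input x1=0, x2=0, x3=1, x4=1, x5=0:
  G3 inverted output: G1=0, G2=0, G3=1 [inverted output], G4=0, G5=1, G6=1, G7=1, G8=0, G9=0, G10=0, G11=1, G12=1 → Y1=0, Y2=1 — eliminated
  G3 stuck-at-0: G1=0, G2=0, G3=0 [stuck-at-0], G4=0, G5=0, G6=1, G7=1, G8=0, G9=1, G10=1, G11=1, G12=1 → Y1=1, Y2=1 — matches
Only G3 stuck-at-0 reproduces the observed Y1=1, Y2=1.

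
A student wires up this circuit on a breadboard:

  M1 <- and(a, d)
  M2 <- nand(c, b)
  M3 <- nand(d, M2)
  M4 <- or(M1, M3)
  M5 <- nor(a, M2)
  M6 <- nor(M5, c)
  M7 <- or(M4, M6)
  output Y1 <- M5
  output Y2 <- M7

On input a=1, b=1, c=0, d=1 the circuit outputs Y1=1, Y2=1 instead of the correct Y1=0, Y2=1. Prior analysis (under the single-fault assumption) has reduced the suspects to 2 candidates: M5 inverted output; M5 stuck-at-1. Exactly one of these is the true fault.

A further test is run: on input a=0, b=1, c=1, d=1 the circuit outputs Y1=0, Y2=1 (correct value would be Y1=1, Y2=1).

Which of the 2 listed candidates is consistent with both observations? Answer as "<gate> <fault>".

M5 inverted output

Evaluate each candidate on input a=0, b=1, c=1, d=1:
  M5 inverted output: M1=0, M2=0, M3=1, M4=1, M5=0 [inverted output], M6=0, M7=1 → Y1=0, Y2=1 — matches
  M5 stuck-at-1: M1=0, M2=0, M3=1, M4=1, M5=1 [stuck-at-1], M6=0, M7=1 → Y1=1, Y2=1 — eliminated
Only M5 inverted output reproduces the observed Y1=0, Y2=1.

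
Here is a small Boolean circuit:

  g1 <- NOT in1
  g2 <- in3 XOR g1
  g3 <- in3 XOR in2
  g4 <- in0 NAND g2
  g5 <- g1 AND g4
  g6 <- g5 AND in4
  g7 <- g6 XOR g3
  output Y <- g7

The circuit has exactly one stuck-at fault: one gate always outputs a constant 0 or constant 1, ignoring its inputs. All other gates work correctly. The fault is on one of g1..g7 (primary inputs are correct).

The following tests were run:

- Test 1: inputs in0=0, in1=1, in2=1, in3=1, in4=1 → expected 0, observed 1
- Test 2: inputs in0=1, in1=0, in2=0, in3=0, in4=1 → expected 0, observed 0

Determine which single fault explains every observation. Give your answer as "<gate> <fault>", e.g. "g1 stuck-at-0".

g1 stuck-at-1

Fault-free values for test 1 (in0=0, in1=1, in2=1, in3=1, in4=1): g1=0, g2=1, g3=0, g4=1, g5=0, g6=0, g7=0, giving Y=0. Observed 1.
Test 1: faults giving observed 1 are {g1 stuck-at-1, g3 stuck-at-1, g5 stuck-at-1, g6 stuck-at-1, g7 stuck-at-1}.
Test 2 (in0=1, in1=0, in2=0, in3=0, in4=1): fault-free g1=1, g2=1, g3=0, g4=0, g5=0, g6=0, g7=0 → 0; observed 0. Eliminates g3 stuck-at-1, g5 stuck-at-1, g6 stuck-at-1, g7 stuck-at-1.
Only g1 stuck-at-1 is consistent with every test.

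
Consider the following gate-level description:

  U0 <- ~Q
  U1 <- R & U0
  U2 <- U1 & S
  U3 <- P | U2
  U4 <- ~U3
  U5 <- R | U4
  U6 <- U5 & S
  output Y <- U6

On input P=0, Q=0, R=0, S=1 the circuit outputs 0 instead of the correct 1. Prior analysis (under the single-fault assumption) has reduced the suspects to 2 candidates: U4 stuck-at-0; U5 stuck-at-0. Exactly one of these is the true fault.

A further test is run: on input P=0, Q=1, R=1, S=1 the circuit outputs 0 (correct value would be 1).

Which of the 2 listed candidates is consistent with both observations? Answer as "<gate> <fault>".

Evaluate each candidate on input P=0, Q=1, R=1, S=1:
  U4 stuck-at-0: U0=0, U1=0, U2=0, U3=0, U4=0 [stuck-at-0], U5=1, U6=1 → 1 — eliminated
  U5 stuck-at-0: U0=0, U1=0, U2=0, U3=0, U4=1, U5=0 [stuck-at-0], U6=0 → 0 — matches
Only U5 stuck-at-0 reproduces the observed 0.

U5 stuck-at-0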